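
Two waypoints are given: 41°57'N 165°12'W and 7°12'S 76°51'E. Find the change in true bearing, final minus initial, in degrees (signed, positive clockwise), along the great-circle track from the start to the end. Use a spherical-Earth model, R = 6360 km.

-57.3°

At departure: θ₁ = atan2(sin Δλ cos φ₂, cos φ₁ sin φ₂ − sin φ₁ cos φ₂ cos Δλ) = 283.95°
At arrival: θ₂ = atan2(sin Δλ cos φ₁, −cos φ₂ sin φ₁ + sin φ₂ cos φ₁ cos Δλ) = 226.68°
Δθ = θ₂ − θ₁ = -57.3°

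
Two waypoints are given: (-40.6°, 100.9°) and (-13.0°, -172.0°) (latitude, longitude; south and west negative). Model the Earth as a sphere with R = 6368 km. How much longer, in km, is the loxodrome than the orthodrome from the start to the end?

223 km

Great circle: cos σ = sin φ₁ sin φ₂ + cos φ₁ cos φ₂ cos Δλ,  σ = 1.3859 rad → d_gc = 8825.6 km
Rhumb line: Δψ = +0.5478, q = Δφ/Δψ = 0.8794, d_rh = R√(Δφ²+q²Δλ²) = 9048.8 km
Excess = 9048.8 − 8825.6 = 223.2 ≈ 223 km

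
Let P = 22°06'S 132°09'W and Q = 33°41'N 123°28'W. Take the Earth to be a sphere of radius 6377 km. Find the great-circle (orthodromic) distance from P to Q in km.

Haversine: a = sin²(Δφ/2)+cos φ₁ cos φ₂ sin²(Δλ/2) = 0.22326;  σ = 2·atan2(√a,√(1−a))
σ = 56.393° → d = Rσ = 6377·0.98425 = 6277 km

6277 km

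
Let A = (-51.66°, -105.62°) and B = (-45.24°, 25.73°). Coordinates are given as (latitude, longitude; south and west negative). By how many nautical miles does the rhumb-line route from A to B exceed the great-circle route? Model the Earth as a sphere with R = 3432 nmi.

764 nmi

Great circle: cos σ = sin φ₁ sin φ₂ + cos φ₁ cos φ₂ cos Δλ,  σ = 1.2991 rad → d_gc = 4458.53 nmi
Rhumb line: Δψ = +0.1692, q = Δφ/Δψ = 0.6620, d_rh = R√(Δφ²+q²Δλ²) = 5223.00 nmi
Excess = 5223.00 − 4458.53 = 764.47 ≈ 764 nmi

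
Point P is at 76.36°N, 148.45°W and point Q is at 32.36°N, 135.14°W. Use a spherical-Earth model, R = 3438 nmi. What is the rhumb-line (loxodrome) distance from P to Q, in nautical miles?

Rhumb course C = atan2(Δλ, Δψ) with Δψ = ln[tan(π/4+φ₂/2)/tan(π/4+φ₁/2)] = -1.5262, Δλ = +0.2323 → C = 171.35°
d = R·|Δφ| / |cos C| = 3438·0.76794 / 0.98861 = 2671 nmi

2671 nmi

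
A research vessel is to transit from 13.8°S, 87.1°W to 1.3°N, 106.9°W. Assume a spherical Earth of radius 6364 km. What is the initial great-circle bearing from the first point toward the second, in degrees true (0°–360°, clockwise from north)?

306.0°

N = sin Δλ·cos φ₂ = -0.3387;  D = cos φ₁ sin φ₂ − sin φ₁ cos φ₂ cos Δλ = +0.2464
initial course = atan2(N, D) = 306.04°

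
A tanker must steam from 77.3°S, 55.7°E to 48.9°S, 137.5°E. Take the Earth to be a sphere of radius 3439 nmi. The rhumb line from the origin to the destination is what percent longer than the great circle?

Great circle: σ = 0.7140 rad → d_gc = Rσ = 2455.5 nmi
Rhumb: Δφ = +0.4957, Δλ = +1.4277, Δψ = +1.2145, q = Δφ/Δψ = 0.4081 → d_rh = R√(Δφ²+q²Δλ²) = 2630.8 nmi
Excess = (2630.8 − 2455.5) / 2455.5 = 175.3 / 2455.5 = 7.14% ≈ 7.1%

7.1%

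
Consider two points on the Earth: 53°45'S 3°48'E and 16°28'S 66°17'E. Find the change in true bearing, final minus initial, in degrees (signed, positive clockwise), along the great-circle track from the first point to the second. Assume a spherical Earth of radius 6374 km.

At departure: θ₁ = atan2(sin Δλ cos φ₂, cos φ₁ sin φ₂ − sin φ₁ cos φ₂ cos Δλ) = 77.43°
At arrival: θ₂ = atan2(sin Δλ cos φ₁, −cos φ₂ sin φ₁ + sin φ₂ cos φ₁ cos Δλ) = 37.00°
Δθ = θ₂ − θ₁ = -40.4°

-40.4°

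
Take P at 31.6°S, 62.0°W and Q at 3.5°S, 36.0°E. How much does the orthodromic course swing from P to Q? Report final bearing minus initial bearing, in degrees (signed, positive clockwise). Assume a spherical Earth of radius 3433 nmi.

Initial bearing θ₁ = atan2(sin Δλ cos φ₂, cos φ₁ sin φ₂ − sin φ₁ cos φ₂ cos Δλ) = 97.20°
Final bearing θ₂ = (initial bearing from the destination back to the start) + 180° = 57.84°
Δθ = θ₂ − θ₁ = -39.4°

-39.4°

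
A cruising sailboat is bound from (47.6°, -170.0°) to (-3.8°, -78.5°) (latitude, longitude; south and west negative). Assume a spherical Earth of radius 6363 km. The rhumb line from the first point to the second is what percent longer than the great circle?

2.3%

Great circle: σ = 1.6374 rad → d_gc = Rσ = 10418.8 km
Rhumb: Δφ = -0.8971, Δλ = +1.5970, Δψ = -1.0134, q = Δφ/Δψ = 0.8852 → d_rh = R√(Δφ²+q²Δλ²) = 10653.4 km
Excess = (10653.4 − 10418.8) / 10418.8 = 234.6 / 10418.8 = 2.252% ≈ 2.3%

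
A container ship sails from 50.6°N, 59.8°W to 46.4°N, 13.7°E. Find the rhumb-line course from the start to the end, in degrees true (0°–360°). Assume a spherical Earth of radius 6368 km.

Δψ = ln[tan(π/4+φ₂/2)/tan(π/4+φ₁/2)] = -0.1107
Δλ = +1.2828 rad (taken the short way round)
course = atan2(Δλ, Δψ) = 94.93°

94.9°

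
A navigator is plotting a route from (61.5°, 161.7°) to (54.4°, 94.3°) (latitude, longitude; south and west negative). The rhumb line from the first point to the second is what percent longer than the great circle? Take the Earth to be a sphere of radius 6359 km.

Great circle: σ = 0.6071 rad → d_gc = Rσ = 3860.5 km
Rhumb: Δφ = -0.1239, Δλ = -1.1764, Δψ = -0.2344, q = Δφ/Δψ = 0.5286 → d_rh = R√(Δφ²+q²Δλ²) = 4031.8 km
Excess = (4031.8 − 3860.5) / 3860.5 = 171.3 / 3860.5 = 4.44% ≈ 4.4%

4.4%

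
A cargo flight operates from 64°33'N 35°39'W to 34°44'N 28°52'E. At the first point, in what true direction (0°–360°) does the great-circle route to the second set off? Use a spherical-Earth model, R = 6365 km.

95.7°

θ = atan2( sin Δλ·cos φ₂ ,  cos φ₁ sin φ₂ − sin φ₁ cos φ₂ cos Δλ )
  = atan2(+0.7419, -0.0744) = 95.73°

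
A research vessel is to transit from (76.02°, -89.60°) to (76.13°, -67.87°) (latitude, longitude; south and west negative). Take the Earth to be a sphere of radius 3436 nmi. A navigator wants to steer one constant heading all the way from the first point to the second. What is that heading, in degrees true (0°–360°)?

88.8°

Δψ = ln[tan(π/4+φ₂/2)/tan(π/4+φ₁/2)] = +0.0080
Δλ = +0.3793 rad (taken the short way round)
course = atan2(Δλ, Δψ) = 88.79°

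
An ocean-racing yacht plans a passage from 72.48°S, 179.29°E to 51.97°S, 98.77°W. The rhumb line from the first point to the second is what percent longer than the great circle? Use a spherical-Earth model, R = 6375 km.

7.2%

Great circle: σ = 0.6807 rad → d_gc = Rσ = 4339.3 km
Rhumb: Δφ = +0.3580, Δλ = +1.4301, Δψ = +0.8049, q = Δφ/Δψ = 0.4447 → d_rh = R√(Δφ²+q²Δλ²) = 4652.8 km
Excess = (4652.8 − 4339.3) / 4339.3 = 313.5 / 4339.3 = 7.22% ≈ 7.2%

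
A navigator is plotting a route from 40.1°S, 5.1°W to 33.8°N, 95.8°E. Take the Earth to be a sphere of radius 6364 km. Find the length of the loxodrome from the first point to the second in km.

13233 km

Δψ = ln[tan(π/4+φ₂/2)/tan(π/4+φ₁/2)] = +1.3926;  Δφ = +1.2898 rad,  Δλ = +1.7610 rad
q = Δφ/Δψ = 0.9262
d = R·√(Δφ² + q²Δλ²) = 6364·2.07935 = 13233 km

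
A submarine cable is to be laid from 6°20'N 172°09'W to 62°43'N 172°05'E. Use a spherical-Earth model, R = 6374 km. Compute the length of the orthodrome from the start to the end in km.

6403 km

cos σ = sin φ₁ sin φ₂ + cos φ₁ cos φ₂ cos Δλ
      = sin(6.33°)sin(62.72°) + cos(6.33°)cos(62.72°)cos(-15.77°) = 0.5365
σ = 57.555° → d = Rσ = 6374·1.00452 = 6403 km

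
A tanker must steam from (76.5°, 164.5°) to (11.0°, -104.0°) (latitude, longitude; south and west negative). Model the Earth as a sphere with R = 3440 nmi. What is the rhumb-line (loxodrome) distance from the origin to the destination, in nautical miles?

Δψ = ln[tan(π/4+φ₂/2)/tan(π/4+φ₁/2)] = -1.9409;  Δφ = -1.1432 rad,  Δλ = +1.5970 rad
q = Δφ/Δψ = 0.5890
d = R·√(Δφ² + q²Δλ²) = 3440·1.48043 = 5093 nmi

5093 nmi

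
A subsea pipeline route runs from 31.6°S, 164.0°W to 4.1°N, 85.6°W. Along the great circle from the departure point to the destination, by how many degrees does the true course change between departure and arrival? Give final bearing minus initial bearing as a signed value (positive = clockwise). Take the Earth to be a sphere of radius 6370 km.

-23.0°

At departure: θ₁ = atan2(sin Δλ cos φ₂, cos φ₁ sin φ₂ − sin φ₁ cos φ₂ cos Δλ) = 80.36°
At arrival: θ₂ = atan2(sin Δλ cos φ₁, −cos φ₂ sin φ₁ + sin φ₂ cos φ₁ cos Δλ) = 57.34°
Δθ = θ₂ − θ₁ = -23.0°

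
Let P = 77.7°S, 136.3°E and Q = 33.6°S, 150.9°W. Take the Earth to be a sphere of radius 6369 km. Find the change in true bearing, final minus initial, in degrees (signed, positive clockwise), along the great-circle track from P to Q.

Initial bearing θ₁ = atan2(sin Δλ cos φ₂, cos φ₁ sin φ₂ − sin φ₁ cos φ₂ cos Δλ) = 81.23°
Final bearing θ₂ = (initial bearing from the destination back to the start) + 180° = 14.64°
Δθ = θ₂ − θ₁ = -66.6°

-66.6°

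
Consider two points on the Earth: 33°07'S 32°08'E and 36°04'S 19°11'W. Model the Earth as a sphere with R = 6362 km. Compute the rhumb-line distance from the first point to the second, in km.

Δψ = ln[tan(π/4+φ₂/2)/tan(π/4+φ₁/2)] = -0.0626;  Δφ = -0.0515 rad,  Δλ = -0.8956 rad
q = Δφ/Δψ = 0.8230
d = R·√(Δφ² + q²Δλ²) = 6362·0.73895 = 4701 km

4701 km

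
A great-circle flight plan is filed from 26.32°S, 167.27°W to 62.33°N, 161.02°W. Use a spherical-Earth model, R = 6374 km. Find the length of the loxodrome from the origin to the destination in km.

9879 km

Δψ = ln[tan(π/4+φ₂/2)/tan(π/4+φ₁/2)] = +1.8778;  Δφ = +1.5472 rad,  Δλ = +0.1091 rad
q = Δφ/Δψ = 0.8240
d = R·√(Δφ² + q²Δλ²) = 6374·1.54984 = 9879 km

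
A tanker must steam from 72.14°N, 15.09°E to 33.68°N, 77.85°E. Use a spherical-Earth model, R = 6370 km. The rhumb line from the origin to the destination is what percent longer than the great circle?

Great circle: σ = 0.8702 rad → d_gc = Rσ = 5543.4 km
Rhumb: Δφ = -0.6713, Δλ = +1.0954, Δψ = -1.2257, q = Δφ/Δψ = 0.5476 → d_rh = R√(Δφ²+q²Δλ²) = 5734.5 km
Excess = (5734.5 − 5543.4) / 5543.4 = 191.1 / 5543.4 = 3.447% ≈ 3.4%

3.4%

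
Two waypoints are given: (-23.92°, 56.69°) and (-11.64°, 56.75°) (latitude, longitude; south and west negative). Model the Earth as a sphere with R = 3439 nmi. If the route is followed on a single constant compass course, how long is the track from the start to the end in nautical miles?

Rhumb course C = atan2(Δλ, Δψ) with Δψ = ln[tan(π/4+φ₂/2)/tan(π/4+φ₁/2)] = +0.2256, Δλ = +0.0010 → C = 0.27°
d = R·|Δφ| / |cos C| = 3439·0.21433 / 0.99999 = 737 nmi

737 nmi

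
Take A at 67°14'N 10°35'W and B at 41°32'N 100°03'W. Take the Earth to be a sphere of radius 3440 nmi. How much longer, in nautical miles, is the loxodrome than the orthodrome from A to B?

Great circle: cos σ = sin φ₁ sin φ₂ + cos φ₁ cos φ₂ cos Δλ,  σ = 0.9096 rad → d_gc = 3128.9 nmi
Rhumb line: Δψ = -0.8045, q = Δφ/Δψ = 0.5575, d_rh = R√(Δφ²+q²Δλ²) = 3368.9 nmi
Excess = 3368.9 − 3128.9 = 240.0 ≈ 240 nmi

240 nmi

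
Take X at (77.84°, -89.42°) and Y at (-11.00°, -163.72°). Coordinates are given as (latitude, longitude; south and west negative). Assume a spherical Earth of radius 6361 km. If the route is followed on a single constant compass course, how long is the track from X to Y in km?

Δψ = ln[tan(π/4+φ₂/2)/tan(π/4+φ₁/2)] = -2.4326;  Δφ = -1.5506 rad,  Δλ = -1.2968 rad
q = Δφ/Δψ = 0.6374
d = R·√(Δφ² + q²Δλ²) = 6361·1.75710 = 11177 km

11177 km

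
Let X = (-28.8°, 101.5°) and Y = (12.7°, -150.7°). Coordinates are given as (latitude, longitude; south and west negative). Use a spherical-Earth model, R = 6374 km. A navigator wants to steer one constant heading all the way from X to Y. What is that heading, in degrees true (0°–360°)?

68.3°

Δψ = ln[tan(π/4+φ₂/2)/tan(π/4+φ₁/2)] = +0.7488
Δλ = +1.8815 rad (taken the short way round)
course = atan2(Δλ, Δψ) = 68.30°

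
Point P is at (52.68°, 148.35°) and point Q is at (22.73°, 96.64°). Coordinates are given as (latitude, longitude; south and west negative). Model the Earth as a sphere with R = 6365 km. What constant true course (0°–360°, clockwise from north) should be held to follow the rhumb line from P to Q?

233.1°

Δψ = ln[tan(π/4+φ₂/2)/tan(π/4+φ₁/2)] = -0.6780
Δλ = -0.9025 rad (taken the short way round)
course = atan2(Δλ, Δψ) = 233.08°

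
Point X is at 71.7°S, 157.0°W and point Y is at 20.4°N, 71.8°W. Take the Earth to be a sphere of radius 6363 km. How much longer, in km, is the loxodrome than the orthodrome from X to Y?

Great circle: cos σ = sin φ₁ sin φ₂ + cos φ₁ cos φ₂ cos Δλ,  σ = 1.8821 rad → d_gc = 11975.9 km
Rhumb line: Δψ = +2.1897, q = Δφ/Δψ = 0.7341, d_rh = R√(Δφ²+q²Δλ²) = 12363.7 km
Excess = 12363.7 − 11975.9 = 387.8 ≈ 388 km

388 km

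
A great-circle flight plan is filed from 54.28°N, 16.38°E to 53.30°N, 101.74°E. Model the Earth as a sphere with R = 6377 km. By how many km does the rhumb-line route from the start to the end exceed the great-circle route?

Great circle: cos σ = sin φ₁ sin φ₂ + cos φ₁ cos φ₂ cos Δλ,  σ = 0.8242 rad → d_gc = 5255.7 km
Rhumb line: Δψ = -0.0290, q = Δφ/Δψ = 0.5907, d_rh = R√(Δφ²+q²Δλ²) = 5613.1 km
Excess = 5613.1 − 5255.7 = 357.4 ≈ 357 km

357 km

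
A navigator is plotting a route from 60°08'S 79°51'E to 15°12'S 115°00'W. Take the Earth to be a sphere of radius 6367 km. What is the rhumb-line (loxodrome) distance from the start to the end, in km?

14550 km

Rhumb course C = atan2(Δλ, Δψ) with Δψ = ln[tan(π/4+φ₂/2)/tan(π/4+φ₁/2)] = +1.0532, Δλ = +2.8824 → C = 69.93°
d = R·|Δφ| / |cos C| = 6367·0.78423 / 0.34319 = 14550 km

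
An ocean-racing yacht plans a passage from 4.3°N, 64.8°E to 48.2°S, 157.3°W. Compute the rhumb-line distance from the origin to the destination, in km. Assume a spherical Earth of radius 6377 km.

14757 km

Rhumb course C = atan2(Δλ, Δψ) with Δψ = ln[tan(π/4+φ₂/2)/tan(π/4+φ₁/2)] = -1.0378, Δλ = +2.4068 → C = 113.33°
d = R·|Δφ| / |cos C| = 6377·0.91630 / 0.39596 = 14757 km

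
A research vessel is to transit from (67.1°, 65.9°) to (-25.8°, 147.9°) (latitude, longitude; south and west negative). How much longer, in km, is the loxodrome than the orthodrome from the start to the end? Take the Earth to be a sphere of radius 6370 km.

Great circle: cos σ = sin φ₁ sin φ₂ + cos φ₁ cos φ₂ cos Δλ,  σ = 1.9307 rad → d_gc = 12298.5 km
Rhumb line: Δψ = -2.0631, q = Δφ/Δψ = 0.7859, d_rh = R√(Δφ²+q²Δλ²) = 12570.1 km
Excess = 12570.1 − 12298.5 = 271.6 ≈ 272 km

272 km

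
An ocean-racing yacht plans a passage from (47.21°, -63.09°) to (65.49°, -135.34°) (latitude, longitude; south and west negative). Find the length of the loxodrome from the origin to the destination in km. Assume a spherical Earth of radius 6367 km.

Rhumb course C = atan2(Δλ, Δψ) with Δψ = ln[tan(π/4+φ₂/2)/tan(π/4+φ₁/2)] = +0.5899, Δλ = -1.2610 → C = 295.07°
d = R·|Δφ| / |cos C| = 6367·0.31905 / 0.42371 = 4794 km

4794 km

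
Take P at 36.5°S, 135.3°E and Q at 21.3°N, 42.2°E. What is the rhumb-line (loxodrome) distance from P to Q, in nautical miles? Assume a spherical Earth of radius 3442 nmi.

6331 nmi

Rhumb course C = atan2(Δλ, Δψ) with Δψ = ln[tan(π/4+φ₂/2)/tan(π/4+φ₁/2)] = +1.0657, Δλ = -1.6249 → C = 303.26°
d = R·|Δφ| / |cos C| = 3442·1.00880 / 0.54843 = 6331 nmi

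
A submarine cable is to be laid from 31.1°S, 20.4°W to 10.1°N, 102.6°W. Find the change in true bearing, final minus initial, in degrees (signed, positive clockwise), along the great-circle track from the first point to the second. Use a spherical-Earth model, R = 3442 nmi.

Initial bearing θ₁ = atan2(sin Δλ cos φ₂, cos φ₁ sin φ₂ − sin φ₁ cos φ₂ cos Δλ) = 282.66°
Final bearing θ₂ = (initial bearing from the destination back to the start) + 180° = 301.94°
Δθ = θ₂ − θ₁ = +19.3°

+19.3°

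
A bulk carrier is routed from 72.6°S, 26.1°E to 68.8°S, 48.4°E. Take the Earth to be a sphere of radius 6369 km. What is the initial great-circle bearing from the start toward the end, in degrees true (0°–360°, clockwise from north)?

θ = atan2( sin Δλ·cos φ₂ ,  cos φ₁ sin φ₂ − sin φ₁ cos φ₂ cos Δλ )
  = atan2(+0.1372, +0.0405) = 73.57°

73.6°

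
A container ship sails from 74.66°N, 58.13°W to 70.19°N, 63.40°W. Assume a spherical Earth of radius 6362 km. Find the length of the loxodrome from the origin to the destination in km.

527 km

Rhumb course C = atan2(Δλ, Δψ) with Δψ = ln[tan(π/4+φ₂/2)/tan(π/4+φ₁/2)] = -0.2598, Δλ = -0.0920 → C = 199.50°
d = R·|Δφ| / |cos C| = 6362·0.07802 / 0.94265 = 527 km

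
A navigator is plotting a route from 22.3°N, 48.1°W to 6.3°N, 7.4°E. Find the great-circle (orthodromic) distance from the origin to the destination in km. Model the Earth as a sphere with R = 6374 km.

6204 km

cos σ = sin φ₁ sin φ₂ + cos φ₁ cos φ₂ cos Δλ
      = sin(22.30°)sin(6.30°) + cos(22.30°)cos(6.30°)cos(55.50°) = 0.5625
σ = 55.770° → d = Rσ = 6374·0.97337 = 6204 km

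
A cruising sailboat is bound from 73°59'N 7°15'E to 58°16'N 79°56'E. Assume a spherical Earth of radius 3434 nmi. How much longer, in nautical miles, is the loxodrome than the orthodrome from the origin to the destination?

Great circle: cos σ = sin φ₁ sin φ₂ + cos φ₁ cos φ₂ cos Δλ,  σ = 0.5342 rad → d_gc = 1834.38 nmi
Rhumb line: Δψ = -0.7032, q = Δφ/Δψ = 0.3901, d_rh = R√(Δφ²+q²Δλ²) = 1942.87 nmi
Excess = 1942.87 − 1834.38 = 108.49 ≈ 108 nmi

108 nmi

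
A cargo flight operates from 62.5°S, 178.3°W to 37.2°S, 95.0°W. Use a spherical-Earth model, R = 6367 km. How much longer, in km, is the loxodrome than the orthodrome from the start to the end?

358 km

Great circle: cos σ = sin φ₁ sin φ₂ + cos φ₁ cos φ₂ cos Δλ,  σ = 0.9531 rad → d_gc = 6068.1 km
Rhumb line: Δψ = +0.7074, q = Δφ/Δψ = 0.6242, d_rh = R√(Δφ²+q²Δλ²) = 6426.1 km
Excess = 6426.1 − 6068.1 = 358.0 ≈ 358 km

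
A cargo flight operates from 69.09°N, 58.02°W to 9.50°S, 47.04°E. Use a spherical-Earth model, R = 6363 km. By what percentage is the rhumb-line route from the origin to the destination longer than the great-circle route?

Great circle: σ = 1.8190 rad → d_gc = Rσ = 11574.1 km
Rhumb: Δφ = -1.3717, Δλ = +1.8336, Δψ = -1.8565, q = Δφ/Δψ = 0.7388 → d_rh = R√(Δφ²+q²Δλ²) = 12267.2 km
Excess = (12267.2 − 11574.1) / 11574.1 = 693.1 / 11574.1 = 5.99% ≈ 6.0%

6.0%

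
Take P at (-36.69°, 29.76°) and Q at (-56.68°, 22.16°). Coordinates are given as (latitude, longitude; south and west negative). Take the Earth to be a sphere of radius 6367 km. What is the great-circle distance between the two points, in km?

2292 km

cos σ = sin φ₁ sin φ₂ + cos φ₁ cos φ₂ cos Δλ
      = sin(-36.69°)sin(-56.68°) + cos(-36.69°)cos(-56.68°)cos(-7.60°) = 0.9359
σ = 20.629° → d = Rσ = 6367·0.36004 = 2292 km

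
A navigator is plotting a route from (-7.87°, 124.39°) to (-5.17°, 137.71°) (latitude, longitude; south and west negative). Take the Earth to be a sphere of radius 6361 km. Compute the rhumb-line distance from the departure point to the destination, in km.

Δψ = ln[tan(π/4+φ₂/2)/tan(π/4+φ₁/2)] = +0.0474;  Δφ = +0.0471 rad,  Δλ = +0.2325 rad
q = Δφ/Δψ = 0.9934
d = R·√(Δφ² + q²Δλ²) = 6361·0.23571 = 1499 km

1499 km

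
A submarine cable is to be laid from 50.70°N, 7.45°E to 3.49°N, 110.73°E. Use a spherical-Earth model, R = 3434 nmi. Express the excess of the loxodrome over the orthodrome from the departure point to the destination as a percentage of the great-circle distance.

Great circle: σ = 1.6691 rad → d_gc = Rσ = 5731.6 nmi
Rhumb: Δφ = -0.8240, Δλ = +1.8026, Δψ = -0.9689, q = Δφ/Δψ = 0.8504 → d_rh = R√(Δφ²+q²Δλ²) = 5976.5 nmi
Excess = (5976.5 − 5731.6) / 5731.6 = 244.9 / 5731.6 = 4.27% ≈ 4.3%

4.3%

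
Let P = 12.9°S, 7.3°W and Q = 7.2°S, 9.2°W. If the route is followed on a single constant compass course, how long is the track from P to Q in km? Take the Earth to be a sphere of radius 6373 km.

Rhumb course C = atan2(Δλ, Δψ) with Δψ = ln[tan(π/4+φ₂/2)/tan(π/4+φ₁/2)] = +0.1011, Δλ = -0.0332 → C = 341.84°
d = R·|Δφ| / |cos C| = 6373·0.09948 / 0.95017 = 667 km

667 km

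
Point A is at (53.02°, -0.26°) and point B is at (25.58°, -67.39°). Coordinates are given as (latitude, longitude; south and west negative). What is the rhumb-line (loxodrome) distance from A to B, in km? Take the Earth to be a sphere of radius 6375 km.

Δψ = ln[tan(π/4+φ₂/2)/tan(π/4+φ₁/2)] = -0.6333;  Δφ = -0.4789 rad,  Δλ = -1.1716 rad
q = Δφ/Δψ = 0.7562
d = R·√(Δφ² + q²Δλ²) = 6375·1.00712 = 6420 km

6420 km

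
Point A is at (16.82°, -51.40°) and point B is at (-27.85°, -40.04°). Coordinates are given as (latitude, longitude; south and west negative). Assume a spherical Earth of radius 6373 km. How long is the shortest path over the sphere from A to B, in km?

5117 km

Haversine: a = sin²(Δφ/2)+cos φ₁ cos φ₂ sin²(Δλ/2) = 0.15271;  σ = 2·atan2(√a,√(1−a))
σ = 46.006° → d = Rσ = 6373·0.80295 = 5117 km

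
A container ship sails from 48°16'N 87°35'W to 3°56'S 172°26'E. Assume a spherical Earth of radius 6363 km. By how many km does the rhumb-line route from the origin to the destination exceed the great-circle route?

Great circle: cos σ = sin φ₁ sin φ₂ + cos φ₁ cos φ₂ cos Δλ,  σ = 1.7379 rad → d_gc = 11058.2 km
Rhumb line: Δψ = -1.0331, q = Δφ/Δψ = 0.8818, d_rh = R√(Δφ²+q²Δλ²) = 11379.0 km
Excess = 11379.0 − 11058.2 = 320.8 ≈ 321 km

321 km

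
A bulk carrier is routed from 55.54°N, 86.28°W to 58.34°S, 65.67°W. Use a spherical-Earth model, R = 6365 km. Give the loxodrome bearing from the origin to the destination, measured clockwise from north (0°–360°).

Meridional parts: M(φ₁)=+1.1708, M(φ₂)=-1.2604 → ΔM = -2.4312;  Δλ = +0.3597 rad
tan C = Δλ / ΔM = -0.1480 → C = 171.58°

171.6°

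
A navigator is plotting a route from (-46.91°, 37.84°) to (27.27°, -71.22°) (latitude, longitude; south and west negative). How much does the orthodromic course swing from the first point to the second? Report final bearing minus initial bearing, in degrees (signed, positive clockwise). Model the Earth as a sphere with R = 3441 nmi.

At departure: θ₁ = atan2(sin Δλ cos φ₂, cos φ₁ sin φ₂ − sin φ₁ cos φ₂ cos Δλ) = 276.86°
At arrival: θ₂ = atan2(sin Δλ cos φ₁, −cos φ₂ sin φ₁ + sin φ₂ cos φ₁ cos Δλ) = 310.26°
Δθ = θ₂ − θ₁ = +33.4°

+33.4°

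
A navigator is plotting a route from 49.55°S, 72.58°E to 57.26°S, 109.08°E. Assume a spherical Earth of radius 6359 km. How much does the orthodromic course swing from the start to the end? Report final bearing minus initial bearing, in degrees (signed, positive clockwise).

Initial bearing θ₁ = atan2(sin Δλ cos φ₂, cos φ₁ sin φ₂ − sin φ₁ cos φ₂ cos Δλ) = 123.74°
Final bearing θ₂ = (initial bearing from the destination back to the start) + 180° = 94.02°
Δθ = θ₂ − θ₁ = -29.7°

-29.7°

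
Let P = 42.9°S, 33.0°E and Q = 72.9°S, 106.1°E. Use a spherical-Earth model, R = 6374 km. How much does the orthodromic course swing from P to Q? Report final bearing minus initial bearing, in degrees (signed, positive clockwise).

-66.1°

At departure: θ₁ = atan2(sin Δλ cos φ₂, cos φ₁ sin φ₂ − sin φ₁ cos φ₂ cos Δλ) = 156.33°
At arrival: θ₂ = atan2(sin Δλ cos φ₁, −cos φ₂ sin φ₁ + sin φ₂ cos φ₁ cos Δλ) = 90.28°
Δθ = θ₂ − θ₁ = -66.1°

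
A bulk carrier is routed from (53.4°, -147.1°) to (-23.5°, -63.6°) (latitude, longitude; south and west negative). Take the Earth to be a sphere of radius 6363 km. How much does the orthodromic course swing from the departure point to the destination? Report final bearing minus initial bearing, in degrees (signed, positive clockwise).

At departure: θ₁ = atan2(sin Δλ cos φ₂, cos φ₁ sin φ₂ − sin φ₁ cos φ₂ cos Δλ) = 109.41°
At arrival: θ₂ = atan2(sin Δλ cos φ₁, −cos φ₂ sin φ₁ + sin φ₂ cos φ₁ cos Δλ) = 142.18°
Δθ = θ₂ − θ₁ = +32.8°

+32.8°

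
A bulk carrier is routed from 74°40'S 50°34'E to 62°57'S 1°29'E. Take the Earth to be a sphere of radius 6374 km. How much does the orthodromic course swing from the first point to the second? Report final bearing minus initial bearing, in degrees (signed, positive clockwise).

Initial bearing θ₁ = atan2(sin Δλ cos φ₂, cos φ₁ sin φ₂ − sin φ₁ cos φ₂ cos Δλ) = 278.56°
Final bearing θ₂ = (initial bearing from the destination back to the start) + 180° = 324.90°
Δθ = θ₂ − θ₁ = +46.3°

+46.3°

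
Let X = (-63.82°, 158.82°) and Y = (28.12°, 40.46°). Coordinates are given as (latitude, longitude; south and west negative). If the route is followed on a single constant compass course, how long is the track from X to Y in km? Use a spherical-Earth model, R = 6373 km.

Rhumb course C = atan2(Δλ, Δψ) with Δψ = ln[tan(π/4+φ₂/2)/tan(π/4+φ₁/2)] = +1.9705, Δλ = -2.0658 → C = 313.65°
d = R·|Δφ| / |cos C| = 6373·1.60466 / 0.69023 = 14816 km

14816 km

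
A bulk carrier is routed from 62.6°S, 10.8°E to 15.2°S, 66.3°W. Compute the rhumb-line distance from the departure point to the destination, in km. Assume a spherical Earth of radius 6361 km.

Δψ = ln[tan(π/4+φ₂/2)/tan(π/4+φ₁/2)] = +1.1431;  Δφ = +0.8273 rad,  Δλ = -1.3456 rad
q = Δφ/Δψ = 0.7237
d = R·√(Δφ² + q²Δλ²) = 6361·1.27785 = 8128 km

8128 km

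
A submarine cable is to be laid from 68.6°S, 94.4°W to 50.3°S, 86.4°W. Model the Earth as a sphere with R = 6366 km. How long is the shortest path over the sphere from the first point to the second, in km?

cos σ = sin φ₁ sin φ₂ + cos φ₁ cos φ₂ cos Δλ
      = sin(-68.60°)sin(-50.30°) + cos(-68.60°)cos(-50.30°)cos(8.00°) = 0.9472
σ = 18.709° → d = Rσ = 6366·0.32654 = 2079 km

2079 km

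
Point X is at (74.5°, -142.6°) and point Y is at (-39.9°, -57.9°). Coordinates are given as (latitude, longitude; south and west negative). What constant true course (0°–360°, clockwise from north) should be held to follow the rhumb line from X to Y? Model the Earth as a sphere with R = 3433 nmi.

Meridional parts: M(φ₁)=+1.9944, M(φ₂)=-0.7606 → ΔM = -2.7550;  Δλ = +1.4783 rad
tan C = Δλ / ΔM = -0.5366 → C = 151.78°

151.8°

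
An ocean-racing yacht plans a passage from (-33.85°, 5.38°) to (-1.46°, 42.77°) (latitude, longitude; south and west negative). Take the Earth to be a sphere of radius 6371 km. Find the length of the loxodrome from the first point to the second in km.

5307 km

Δψ = ln[tan(π/4+φ₂/2)/tan(π/4+φ₁/2)] = +0.6030;  Δφ = +0.5653 rad,  Δλ = +0.6526 rad
q = Δφ/Δψ = 0.9375
d = R·√(Δφ² + q²Δλ²) = 6371·0.83297 = 5307 km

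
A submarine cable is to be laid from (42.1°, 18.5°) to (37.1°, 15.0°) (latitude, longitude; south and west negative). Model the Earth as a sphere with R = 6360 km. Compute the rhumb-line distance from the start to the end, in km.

630 km

Δψ = ln[tan(π/4+φ₂/2)/tan(π/4+φ₁/2)] = -0.1133;  Δφ = -0.0873 rad,  Δλ = -0.0611 rad
q = Δφ/Δψ = 0.7699
d = R·√(Δφ² + q²Δλ²) = 6360·0.09913 = 630 km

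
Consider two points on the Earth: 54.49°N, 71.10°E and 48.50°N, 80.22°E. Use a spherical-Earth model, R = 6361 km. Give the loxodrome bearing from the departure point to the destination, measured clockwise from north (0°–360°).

136.6°

Δψ = ln[tan(π/4+φ₂/2)/tan(π/4+φ₁/2)] = -0.1682
Δλ = +0.1592 rad (taken the short way round)
course = atan2(Δλ, Δψ) = 136.59°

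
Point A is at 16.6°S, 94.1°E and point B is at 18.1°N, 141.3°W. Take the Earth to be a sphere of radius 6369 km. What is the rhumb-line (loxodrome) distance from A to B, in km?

14171 km

Δψ = ln[tan(π/4+φ₂/2)/tan(π/4+φ₁/2)] = +0.6152;  Δφ = +0.6056 rad,  Δλ = +2.1747 rad
q = Δφ/Δψ = 0.9845
d = R·√(Δφ² + q²Δλ²) = 6369·2.22500 = 14171 km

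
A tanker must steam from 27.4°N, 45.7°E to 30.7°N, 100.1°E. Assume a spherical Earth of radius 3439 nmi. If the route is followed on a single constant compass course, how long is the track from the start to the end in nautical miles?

Δψ = ln[tan(π/4+φ₂/2)/tan(π/4+φ₁/2)] = +0.0659;  Δφ = +0.0576 rad,  Δλ = +0.9495 rad
q = Δφ/Δψ = 0.8740
d = R·√(Δφ² + q²Δλ²) = 3439·0.83182 = 2861 nmi

2861 nmi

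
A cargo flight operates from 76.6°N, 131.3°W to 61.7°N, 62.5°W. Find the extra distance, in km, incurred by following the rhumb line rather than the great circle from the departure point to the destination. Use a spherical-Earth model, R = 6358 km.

159 km

Great circle: cos σ = sin φ₁ sin φ₂ + cos φ₁ cos φ₂ cos Δλ,  σ = 0.4596 rad → d_gc = 2922.0 km
Rhumb line: Δψ = -0.7637, q = Δφ/Δψ = 0.3405, d_rh = R√(Δφ²+q²Δλ²) = 3081.1 km
Excess = 3081.1 − 2922.0 = 159.1 ≈ 159 km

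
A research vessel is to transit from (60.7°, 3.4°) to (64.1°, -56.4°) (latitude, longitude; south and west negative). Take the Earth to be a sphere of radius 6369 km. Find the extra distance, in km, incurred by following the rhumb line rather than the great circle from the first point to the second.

112 km

Great circle: cos σ = sin φ₁ sin φ₂ + cos φ₁ cos φ₂ cos Δλ,  σ = 0.4690 rad → d_gc = 2987.3 km
Rhumb line: Δψ = +0.1282, q = Δφ/Δψ = 0.4627, d_rh = R√(Δφ²+q²Δλ²) = 3099.1 km
Excess = 3099.1 − 2987.3 = 111.8 ≈ 112 km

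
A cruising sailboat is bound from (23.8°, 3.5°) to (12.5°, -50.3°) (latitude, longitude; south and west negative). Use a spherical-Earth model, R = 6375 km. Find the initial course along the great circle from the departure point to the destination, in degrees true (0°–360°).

267.5°

N = sin Δλ·cos φ₂ = -0.7878;  D = cos φ₁ sin φ₂ − sin φ₁ cos φ₂ cos Δλ = -0.0347
initial course = atan2(N, D) = 267.48°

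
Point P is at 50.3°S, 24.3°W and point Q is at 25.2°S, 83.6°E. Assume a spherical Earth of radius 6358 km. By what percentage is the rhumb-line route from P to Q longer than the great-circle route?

Great circle: σ = 1.4203 rad → d_gc = Rσ = 9030.1 km
Rhumb: Δφ = +0.4381, Δλ = +1.8832, Δψ = +0.5641, q = Δφ/Δψ = 0.7766 → d_rh = R√(Δφ²+q²Δλ²) = 9706.3 km
Excess = (9706.3 − 9030.1) / 9030.1 = 676.2 / 9030.1 = 7.49% ≈ 7.5%

7.5%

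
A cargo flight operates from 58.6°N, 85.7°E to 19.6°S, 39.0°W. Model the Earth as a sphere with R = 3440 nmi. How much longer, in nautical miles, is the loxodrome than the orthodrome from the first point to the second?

Great circle: cos σ = sin φ₁ sin φ₂ + cos φ₁ cos φ₂ cos Δλ,  σ = 2.1721 rad → d_gc = 7472.1 nmi
Rhumb line: Δψ = -1.6180, q = Δφ/Δψ = 0.8435, d_rh = R√(Δφ²+q²Δλ²) = 7869.4 nmi
Excess = 7869.4 − 7472.1 = 397.3 ≈ 397 nmi

397 nmi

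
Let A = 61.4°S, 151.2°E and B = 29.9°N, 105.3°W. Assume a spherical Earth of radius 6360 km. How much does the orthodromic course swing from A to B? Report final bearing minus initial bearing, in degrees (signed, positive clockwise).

-52.4°

Initial bearing θ₁ = atan2(sin Δλ cos φ₂, cos φ₁ sin φ₂ − sin φ₁ cos φ₂ cos Δλ) = 85.86°
Final bearing θ₂ = (initial bearing from the destination back to the start) + 180° = 33.42°
Δθ = θ₂ − θ₁ = -52.4°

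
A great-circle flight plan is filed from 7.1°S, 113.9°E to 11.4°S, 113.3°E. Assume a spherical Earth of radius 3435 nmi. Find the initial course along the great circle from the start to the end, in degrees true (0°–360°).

N = sin Δλ·cos φ₂ = -0.0103;  D = cos φ₁ sin φ₂ − sin φ₁ cos φ₂ cos Δλ = -0.0750
initial course = atan2(N, D) = 187.80°

187.8°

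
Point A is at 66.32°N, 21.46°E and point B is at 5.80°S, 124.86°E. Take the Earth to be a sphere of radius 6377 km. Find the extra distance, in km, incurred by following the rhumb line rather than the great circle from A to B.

Great circle: cos σ = sin φ₁ sin φ₂ + cos φ₁ cos φ₂ cos Δλ,  σ = 1.7570 rad → d_gc = 11204.5 km
Rhumb line: Δψ = -1.6638, q = Δφ/Δψ = 0.7566, d_rh = R√(Δφ²+q²Δλ²) = 11842.2 km
Excess = 11842.2 − 11204.5 = 637.7 ≈ 638 km

638 km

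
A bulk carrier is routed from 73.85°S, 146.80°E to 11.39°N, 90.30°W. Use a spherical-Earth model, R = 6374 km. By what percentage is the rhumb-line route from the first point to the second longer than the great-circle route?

9.6%

Great circle: σ = 1.9154 rad → d_gc = Rσ = 12208.6 km
Rhumb: Δφ = +1.4877, Δλ = +2.1450, Δψ = +2.1529, q = Δφ/Δψ = 0.6910 → d_rh = R√(Δφ²+q²Δλ²) = 13386.0 km
Excess = (13386.0 − 12208.6) / 12208.6 = 1177.4 / 12208.6 = 9.64% ≈ 9.6%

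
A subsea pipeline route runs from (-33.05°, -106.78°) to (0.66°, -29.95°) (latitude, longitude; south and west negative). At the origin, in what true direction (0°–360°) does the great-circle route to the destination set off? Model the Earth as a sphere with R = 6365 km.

N = sin Δλ·cos φ₂ = +0.9736;  D = cos φ₁ sin φ₂ − sin φ₁ cos φ₂ cos Δλ = +0.1339
initial course = atan2(N, D) = 82.17°

82.2°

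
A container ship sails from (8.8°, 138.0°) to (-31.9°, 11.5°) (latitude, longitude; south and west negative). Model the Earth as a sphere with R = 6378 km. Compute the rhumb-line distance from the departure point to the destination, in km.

Δψ = ln[tan(π/4+φ₂/2)/tan(π/4+φ₁/2)] = -0.7422;  Δφ = -0.7103 rad,  Δλ = -2.2078 rad
q = Δφ/Δψ = 0.9571
d = R·√(Δφ² + q²Δλ²) = 6378·2.22937 = 14219 km

14219 km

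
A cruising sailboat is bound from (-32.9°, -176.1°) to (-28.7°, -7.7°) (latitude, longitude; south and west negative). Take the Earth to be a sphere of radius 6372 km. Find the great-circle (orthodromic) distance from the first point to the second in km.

13059 km

Haversine: a = sin²(Δφ/2)+cos φ₁ cos φ₂ sin²(Δλ/2) = 0.73029;  σ = 2·atan2(√a,√(1−a))
σ = 117.425° → d = Rσ = 6372·2.04945 = 13059 km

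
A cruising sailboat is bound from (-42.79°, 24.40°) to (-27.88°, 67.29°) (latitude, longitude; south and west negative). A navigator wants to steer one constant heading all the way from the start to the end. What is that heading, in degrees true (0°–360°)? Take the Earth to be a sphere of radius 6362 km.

66.8°

Meridional parts: M(φ₁)=-0.8278, M(φ₂)=-0.5070 → ΔM = +0.3208;  Δλ = +0.7486 rad
tan C = Δλ / ΔM = +2.3333 → C = 66.80°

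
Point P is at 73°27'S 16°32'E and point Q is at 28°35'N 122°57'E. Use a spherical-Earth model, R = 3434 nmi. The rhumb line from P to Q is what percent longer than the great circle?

5.0%

Great circle: σ = 2.1286 rad → d_gc = Rσ = 7309.6 nmi
Rhumb: Δφ = +1.7808, Δλ = +1.8573, Δψ = +2.4490, q = Δφ/Δψ = 0.7272 → d_rh = R√(Δφ²+q²Δλ²) = 7675.1 nmi
Excess = (7675.1 − 7309.6) / 7309.6 = 365.5 / 7309.6 = 5.00% ≈ 5.0%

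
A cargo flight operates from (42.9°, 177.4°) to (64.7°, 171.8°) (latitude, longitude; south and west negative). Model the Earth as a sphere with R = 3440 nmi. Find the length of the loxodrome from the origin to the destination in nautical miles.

1323 nmi

Rhumb course C = atan2(Δλ, Δψ) with Δψ = ln[tan(π/4+φ₂/2)/tan(π/4+φ₁/2)] = +0.6637, Δλ = -0.0977 → C = 351.62°
d = R·|Δφ| / |cos C| = 3440·0.38048 / 0.98933 = 1323 nmi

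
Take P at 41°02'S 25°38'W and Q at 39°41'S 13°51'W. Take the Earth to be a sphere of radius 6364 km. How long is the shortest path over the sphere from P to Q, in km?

1008 km

Haversine: a = sin²(Δφ/2)+cos φ₁ cos φ₂ sin²(Δλ/2) = 0.00626;  σ = 2·atan2(√a,√(1−a))
σ = 9.073° → d = Rσ = 6364·0.15835 = 1008 km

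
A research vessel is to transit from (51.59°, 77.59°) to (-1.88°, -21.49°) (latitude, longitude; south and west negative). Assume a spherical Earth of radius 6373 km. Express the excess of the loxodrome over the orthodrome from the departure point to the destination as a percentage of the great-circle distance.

Great circle: σ = 1.6948 rad → d_gc = Rσ = 10801.1 km
Rhumb: Δφ = -0.9332, Δλ = -1.7293, Δψ = -1.0874, q = Δφ/Δψ = 0.8582 → d_rh = R√(Δφ²+q²Δλ²) = 11172.6 km
Excess = (11172.6 − 10801.1) / 10801.1 = 371.5 / 10801.1 = 3.44% ≈ 3.4%

3.4%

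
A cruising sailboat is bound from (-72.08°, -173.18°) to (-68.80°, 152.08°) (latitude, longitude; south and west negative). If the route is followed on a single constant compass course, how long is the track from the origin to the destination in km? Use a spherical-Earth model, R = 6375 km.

1342 km

Rhumb course C = atan2(Δλ, Δψ) with Δψ = ln[tan(π/4+φ₂/2)/tan(π/4+φ₁/2)] = +0.1714, Δλ = -0.6063 → C = 285.78°
d = R·|Δφ| / |cos C| = 6375·0.05725 / 0.27201 = 1342 km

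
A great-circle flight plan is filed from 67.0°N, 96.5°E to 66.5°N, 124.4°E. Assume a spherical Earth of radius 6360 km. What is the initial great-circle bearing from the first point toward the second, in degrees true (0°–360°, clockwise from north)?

θ = atan2( sin Δλ·cos φ₂ ,  cos φ₁ sin φ₂ − sin φ₁ cos φ₂ cos Δλ )
  = atan2(+0.1866, +0.0339) = 79.69°

79.7°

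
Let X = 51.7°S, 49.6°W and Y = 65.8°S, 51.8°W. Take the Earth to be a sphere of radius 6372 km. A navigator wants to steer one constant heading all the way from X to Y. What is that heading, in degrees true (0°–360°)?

Δψ = ln[tan(π/4+φ₂/2)/tan(π/4+φ₁/2)] = -0.4823
Δλ = -0.0384 rad (taken the short way round)
course = atan2(Δλ, Δψ) = 184.55°

184.6°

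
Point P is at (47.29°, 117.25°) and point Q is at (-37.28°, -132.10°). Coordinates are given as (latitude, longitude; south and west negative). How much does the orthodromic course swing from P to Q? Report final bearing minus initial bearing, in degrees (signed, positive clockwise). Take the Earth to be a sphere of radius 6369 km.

+19.3°

At departure: θ₁ = atan2(sin Δλ cos φ₂, cos φ₁ sin φ₂ − sin φ₁ cos φ₂ cos Δλ) = 105.37°
At arrival: θ₂ = atan2(sin Δλ cos φ₁, −cos φ₂ sin φ₁ + sin φ₂ cos φ₁ cos Δλ) = 124.72°
Δθ = θ₂ − θ₁ = +19.3°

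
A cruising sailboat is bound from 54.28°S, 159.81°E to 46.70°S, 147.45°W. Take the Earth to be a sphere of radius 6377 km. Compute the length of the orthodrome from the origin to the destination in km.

3736 km

Haversine: a = sin²(Δφ/2)+cos φ₁ cos φ₂ sin²(Δλ/2) = 0.08336;  σ = 2·atan2(√a,√(1−a))
σ = 33.563° → d = Rσ = 6377·0.58579 = 3736 km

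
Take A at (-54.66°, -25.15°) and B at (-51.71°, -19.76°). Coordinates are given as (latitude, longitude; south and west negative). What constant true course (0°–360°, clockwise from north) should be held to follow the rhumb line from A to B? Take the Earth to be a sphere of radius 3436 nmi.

Δψ = ln[tan(π/4+φ₂/2)/tan(π/4+φ₁/2)] = +0.0860
Δλ = +0.0941 rad (taken the short way round)
course = atan2(Δλ, Δψ) = 47.58°

47.6°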